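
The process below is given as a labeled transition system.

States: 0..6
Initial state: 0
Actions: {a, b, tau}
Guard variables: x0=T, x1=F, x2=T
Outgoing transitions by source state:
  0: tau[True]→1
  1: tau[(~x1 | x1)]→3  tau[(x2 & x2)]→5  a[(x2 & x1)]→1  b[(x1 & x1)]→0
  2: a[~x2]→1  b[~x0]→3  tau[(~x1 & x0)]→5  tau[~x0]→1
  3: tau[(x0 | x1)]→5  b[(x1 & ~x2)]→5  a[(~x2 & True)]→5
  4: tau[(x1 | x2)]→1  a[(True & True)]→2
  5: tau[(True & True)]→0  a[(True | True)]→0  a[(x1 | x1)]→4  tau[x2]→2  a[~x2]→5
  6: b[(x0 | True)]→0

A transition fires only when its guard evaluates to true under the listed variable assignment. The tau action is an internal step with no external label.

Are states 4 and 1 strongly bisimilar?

Answer: NOT BISIMILAR

Working:
Compute ~ classes (split until stable):
  π0 = {{0,1,2,3,4,5,6}}
  π1 = {{0,1,2,3},{4,5},{6}}
  π2 = {{0},{1},{2,3},{4,5},{6}}
  π3 = {{0},{1},{2,3},{4},{5},{6}}
Fixed point at round 4; 6 class(es).
[4]={4}  [1]={1}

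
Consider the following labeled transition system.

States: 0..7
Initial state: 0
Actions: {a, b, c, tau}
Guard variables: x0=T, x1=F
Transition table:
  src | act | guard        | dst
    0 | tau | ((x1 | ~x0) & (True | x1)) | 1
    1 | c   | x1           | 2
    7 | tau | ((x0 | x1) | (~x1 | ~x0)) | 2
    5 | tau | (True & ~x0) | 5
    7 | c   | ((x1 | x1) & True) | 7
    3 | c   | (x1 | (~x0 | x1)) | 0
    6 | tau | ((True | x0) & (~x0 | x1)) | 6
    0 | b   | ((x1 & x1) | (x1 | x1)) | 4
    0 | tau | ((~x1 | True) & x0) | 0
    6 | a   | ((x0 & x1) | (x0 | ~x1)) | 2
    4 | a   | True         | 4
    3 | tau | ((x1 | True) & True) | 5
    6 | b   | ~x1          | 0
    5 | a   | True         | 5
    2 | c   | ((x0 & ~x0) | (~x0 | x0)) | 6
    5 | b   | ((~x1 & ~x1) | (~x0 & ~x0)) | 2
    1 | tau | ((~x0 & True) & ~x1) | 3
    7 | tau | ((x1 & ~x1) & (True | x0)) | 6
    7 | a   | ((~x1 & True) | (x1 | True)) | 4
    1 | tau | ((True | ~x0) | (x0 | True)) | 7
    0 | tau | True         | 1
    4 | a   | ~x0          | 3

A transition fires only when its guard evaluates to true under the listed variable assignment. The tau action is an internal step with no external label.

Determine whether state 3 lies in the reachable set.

Answer: UNREACHABLE

Working:
After dropping false guards: 12 live edges.
depth 0: {0}
depth 1: {1}  cumulative {0,1}
depth 2: {7}  cumulative {0,1,7}
depth 3: {2,4}  cumulative {0,1,2,4,7}
depth 4: {6}  cumulative {0,1,2,4,6,7}
Reachable = {0,1,2,4,6,7}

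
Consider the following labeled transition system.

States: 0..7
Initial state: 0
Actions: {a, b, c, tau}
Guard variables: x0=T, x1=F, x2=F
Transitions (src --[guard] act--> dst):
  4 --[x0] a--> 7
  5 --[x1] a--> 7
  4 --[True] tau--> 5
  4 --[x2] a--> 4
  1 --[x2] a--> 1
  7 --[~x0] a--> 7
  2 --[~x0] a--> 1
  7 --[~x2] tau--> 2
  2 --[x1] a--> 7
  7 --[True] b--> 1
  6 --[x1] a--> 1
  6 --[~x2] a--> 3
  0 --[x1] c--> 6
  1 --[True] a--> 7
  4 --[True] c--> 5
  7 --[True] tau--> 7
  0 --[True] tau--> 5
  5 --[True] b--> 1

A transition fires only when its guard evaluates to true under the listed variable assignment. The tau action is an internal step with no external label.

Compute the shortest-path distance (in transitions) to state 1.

Layered search for 1:
  L0 = {0}
  L1 = {5}
  L2 = {1}
1 enters at depth 2; path tau·b

Answer: 2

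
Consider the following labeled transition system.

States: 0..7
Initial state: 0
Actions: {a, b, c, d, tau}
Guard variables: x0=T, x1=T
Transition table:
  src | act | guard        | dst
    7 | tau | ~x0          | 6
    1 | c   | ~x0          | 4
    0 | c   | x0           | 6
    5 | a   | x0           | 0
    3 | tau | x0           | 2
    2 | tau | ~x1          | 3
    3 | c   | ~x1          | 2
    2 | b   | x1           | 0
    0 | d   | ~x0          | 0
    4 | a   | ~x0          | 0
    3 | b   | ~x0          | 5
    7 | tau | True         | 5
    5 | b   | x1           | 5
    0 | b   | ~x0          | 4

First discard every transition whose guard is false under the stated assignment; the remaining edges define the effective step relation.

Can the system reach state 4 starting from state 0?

Answer: UNREACHABLE

Trace:
Guard filter leaves 6 enabled edge(s).
L0 = {0}
L1 = {6}  total {0,6}
Reach set: {0,6}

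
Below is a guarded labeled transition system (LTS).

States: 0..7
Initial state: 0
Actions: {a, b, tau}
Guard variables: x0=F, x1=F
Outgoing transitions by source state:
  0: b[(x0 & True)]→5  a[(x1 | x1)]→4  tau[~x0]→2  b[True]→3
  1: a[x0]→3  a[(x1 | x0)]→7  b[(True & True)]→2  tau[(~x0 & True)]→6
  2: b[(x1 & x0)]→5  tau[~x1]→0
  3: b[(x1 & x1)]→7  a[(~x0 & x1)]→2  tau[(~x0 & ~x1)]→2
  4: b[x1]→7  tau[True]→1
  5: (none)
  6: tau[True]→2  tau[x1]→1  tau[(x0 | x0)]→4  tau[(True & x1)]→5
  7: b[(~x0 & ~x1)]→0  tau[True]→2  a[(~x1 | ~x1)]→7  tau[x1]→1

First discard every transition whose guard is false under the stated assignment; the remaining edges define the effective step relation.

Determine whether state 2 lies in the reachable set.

11 transition(s) survive guard evaluation.
Layer 0: {0}
Layer 1: {2,3}  now seen {0,2,3}
R = {0,2,3}
witness 2: tau

Answer: REACHABLE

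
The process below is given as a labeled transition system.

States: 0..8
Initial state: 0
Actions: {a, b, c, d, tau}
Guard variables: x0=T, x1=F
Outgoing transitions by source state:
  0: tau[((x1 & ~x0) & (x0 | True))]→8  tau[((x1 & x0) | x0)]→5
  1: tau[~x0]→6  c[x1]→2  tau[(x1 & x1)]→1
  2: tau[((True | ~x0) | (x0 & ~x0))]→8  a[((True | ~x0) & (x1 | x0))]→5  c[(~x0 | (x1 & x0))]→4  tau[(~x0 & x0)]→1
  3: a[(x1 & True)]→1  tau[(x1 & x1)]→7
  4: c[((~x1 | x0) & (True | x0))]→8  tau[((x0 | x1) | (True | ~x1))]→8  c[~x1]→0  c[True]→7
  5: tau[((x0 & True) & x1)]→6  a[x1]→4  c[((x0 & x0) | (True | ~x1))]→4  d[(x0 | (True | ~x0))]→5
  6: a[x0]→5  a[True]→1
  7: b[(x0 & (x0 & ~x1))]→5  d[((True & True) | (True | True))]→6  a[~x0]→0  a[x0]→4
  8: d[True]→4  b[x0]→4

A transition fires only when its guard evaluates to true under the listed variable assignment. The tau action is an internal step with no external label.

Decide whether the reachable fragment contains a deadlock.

Reachable = {0,1,4,5,6,7,8}
  0: tau→5  [1 out]
  1: ∅  [STUCK]
  4: c→0  c→7  c→8  tau→8  [4 out]
  5: c→4  d→5  [2 out]
  6: a→1  a→5  [2 out]
  7: a→4  b→5  d→6  [3 out]
  8: b→4  d→4  [2 out]
trace reaching 1: tau·c·c·d·a

Answer: DEADLOCK at state 1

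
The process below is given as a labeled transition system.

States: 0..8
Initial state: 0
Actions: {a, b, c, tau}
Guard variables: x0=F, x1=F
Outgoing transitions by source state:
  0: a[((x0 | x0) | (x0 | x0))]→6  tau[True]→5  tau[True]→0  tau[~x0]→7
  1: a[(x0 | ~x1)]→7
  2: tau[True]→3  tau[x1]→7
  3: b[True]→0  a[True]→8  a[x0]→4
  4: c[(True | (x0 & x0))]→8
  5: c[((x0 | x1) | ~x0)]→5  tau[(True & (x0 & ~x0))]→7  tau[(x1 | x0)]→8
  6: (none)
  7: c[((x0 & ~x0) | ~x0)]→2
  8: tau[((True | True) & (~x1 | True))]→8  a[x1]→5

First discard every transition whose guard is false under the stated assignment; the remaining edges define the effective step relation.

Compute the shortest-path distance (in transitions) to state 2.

Answer: 2

Working:
Layered search for 2:
  Layer 0: {0}
  Layer 1: {5,7}
  Layer 2: {2}
depth(2)=2, e.g. tau·c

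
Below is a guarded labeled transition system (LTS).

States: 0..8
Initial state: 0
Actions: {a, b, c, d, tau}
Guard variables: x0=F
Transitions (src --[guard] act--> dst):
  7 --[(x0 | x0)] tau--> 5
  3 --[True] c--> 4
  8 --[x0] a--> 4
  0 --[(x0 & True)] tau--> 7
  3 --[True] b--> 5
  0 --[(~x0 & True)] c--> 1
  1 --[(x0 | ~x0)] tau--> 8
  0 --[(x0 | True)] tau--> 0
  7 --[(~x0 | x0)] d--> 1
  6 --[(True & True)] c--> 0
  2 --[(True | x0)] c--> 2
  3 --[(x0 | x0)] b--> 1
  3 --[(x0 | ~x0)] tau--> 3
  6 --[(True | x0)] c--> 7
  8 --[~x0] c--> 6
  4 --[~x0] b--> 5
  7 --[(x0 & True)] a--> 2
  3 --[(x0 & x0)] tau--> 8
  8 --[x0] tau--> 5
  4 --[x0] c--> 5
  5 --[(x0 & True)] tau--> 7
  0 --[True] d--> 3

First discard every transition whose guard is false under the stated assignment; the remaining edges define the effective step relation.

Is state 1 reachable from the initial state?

Answer: REACHABLE

Trace:
Guard filter leaves 13 enabled edge(s).
L0 = {0}
L1 = {1,3}  now seen {0,1,3}
L2 = {4,5,8}  now seen {0,1,3,4,5,8}
L3 = {6}  now seen {0,1,3,4,5,6,8}
L4 = {7}  now seen {0,1,3,4,5,6,7,8}
Reachable = {0,1,3,4,5,6,7,8}
Path to 1: c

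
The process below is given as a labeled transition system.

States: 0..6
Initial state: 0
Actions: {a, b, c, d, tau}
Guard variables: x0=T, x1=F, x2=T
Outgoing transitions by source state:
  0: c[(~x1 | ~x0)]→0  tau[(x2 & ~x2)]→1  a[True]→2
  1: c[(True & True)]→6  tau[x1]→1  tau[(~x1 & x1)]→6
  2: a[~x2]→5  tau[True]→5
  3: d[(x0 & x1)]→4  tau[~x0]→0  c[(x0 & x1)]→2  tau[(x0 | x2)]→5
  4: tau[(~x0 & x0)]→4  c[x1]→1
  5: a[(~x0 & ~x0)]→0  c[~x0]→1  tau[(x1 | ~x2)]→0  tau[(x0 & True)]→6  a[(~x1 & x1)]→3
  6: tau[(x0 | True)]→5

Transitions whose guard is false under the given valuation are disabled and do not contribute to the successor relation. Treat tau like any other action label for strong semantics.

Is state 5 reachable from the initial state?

7 transition(s) survive guard evaluation.
Layer 0: {0}
Layer 1: {2}  now seen {0,2}
Layer 2: {5}  now seen {0,2,5}
Layer 3: {6}  now seen {0,2,5,6}
Reach set: {0,2,5,6}
trace reaching 5: a·tau

Answer: REACHABLE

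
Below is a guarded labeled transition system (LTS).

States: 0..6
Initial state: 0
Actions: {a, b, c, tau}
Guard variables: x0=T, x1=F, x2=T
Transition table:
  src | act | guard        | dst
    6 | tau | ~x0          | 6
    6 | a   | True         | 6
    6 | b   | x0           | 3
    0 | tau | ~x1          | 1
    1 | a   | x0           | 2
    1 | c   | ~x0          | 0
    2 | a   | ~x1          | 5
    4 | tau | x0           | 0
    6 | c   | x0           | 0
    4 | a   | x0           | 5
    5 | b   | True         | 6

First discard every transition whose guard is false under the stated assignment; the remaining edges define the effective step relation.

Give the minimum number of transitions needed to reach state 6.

Answer: 4

Trace:
Breadth-first toward 6:
  depth 0: {0}
  depth 1: {1}
  depth 2: {2}
  depth 3: {5}
  depth 4: {6}
6 enters at depth 4; path tau·a·a·b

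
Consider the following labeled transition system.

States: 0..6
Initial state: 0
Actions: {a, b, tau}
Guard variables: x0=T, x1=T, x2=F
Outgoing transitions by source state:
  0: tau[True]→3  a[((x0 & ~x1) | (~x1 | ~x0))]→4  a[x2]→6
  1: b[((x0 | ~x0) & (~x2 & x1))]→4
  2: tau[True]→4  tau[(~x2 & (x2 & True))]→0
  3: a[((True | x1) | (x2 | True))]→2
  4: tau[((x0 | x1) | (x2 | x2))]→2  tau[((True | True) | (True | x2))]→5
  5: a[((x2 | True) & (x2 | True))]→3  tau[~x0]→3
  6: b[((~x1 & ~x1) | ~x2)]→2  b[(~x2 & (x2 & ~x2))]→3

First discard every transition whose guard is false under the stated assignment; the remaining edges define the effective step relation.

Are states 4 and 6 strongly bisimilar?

Answer: NOT BISIMILAR

Trace:
Bisimulation quotient by refinement:
  π0 = {{0,1,2,3,4,5,6}}
  π1 = {{0,2,4},{1,6},{3,5}}
  π2 = {{0},{1,6},{2},{3},{4},{5}}
  π3 = {{0},{1},{2},{3},{4},{5},{6}}
stable after 4 split(s): 7 block(s)
4∈{4}, 6∈{6}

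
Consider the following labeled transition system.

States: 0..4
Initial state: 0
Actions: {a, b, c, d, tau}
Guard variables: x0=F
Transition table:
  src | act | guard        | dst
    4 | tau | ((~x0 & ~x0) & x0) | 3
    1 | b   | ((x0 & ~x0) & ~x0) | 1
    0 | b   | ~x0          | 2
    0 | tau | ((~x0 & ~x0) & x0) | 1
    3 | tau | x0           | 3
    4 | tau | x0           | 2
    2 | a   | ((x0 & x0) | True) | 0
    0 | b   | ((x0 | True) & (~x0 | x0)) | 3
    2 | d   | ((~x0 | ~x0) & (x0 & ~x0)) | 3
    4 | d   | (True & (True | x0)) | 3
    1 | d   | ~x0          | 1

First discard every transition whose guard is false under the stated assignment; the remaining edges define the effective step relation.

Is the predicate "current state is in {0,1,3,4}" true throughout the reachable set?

Inv-set: {0,1,3,4}
Reachable = {0,2,3}
  0: ok
  2: outside
  3: ok
witness against invariant: b → 2

Answer: INVARIANT VIOLATED at state 2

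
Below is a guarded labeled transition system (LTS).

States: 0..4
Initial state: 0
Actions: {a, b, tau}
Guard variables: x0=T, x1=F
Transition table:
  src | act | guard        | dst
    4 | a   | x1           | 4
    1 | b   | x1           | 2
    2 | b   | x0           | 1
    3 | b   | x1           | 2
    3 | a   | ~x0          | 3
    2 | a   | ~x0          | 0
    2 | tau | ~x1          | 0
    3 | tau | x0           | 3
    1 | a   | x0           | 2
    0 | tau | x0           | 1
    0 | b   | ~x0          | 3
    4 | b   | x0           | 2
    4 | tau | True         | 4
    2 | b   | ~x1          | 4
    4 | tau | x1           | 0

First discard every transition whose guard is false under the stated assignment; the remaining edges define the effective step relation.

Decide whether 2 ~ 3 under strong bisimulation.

Compute ~ classes (split until stable):
  π0 = {{0,1,2,3,4}}
  π1 = {{0,3},{1},{2,4}}
  π2 = {{0},{1},{2},{3},{4}}
5 equivalence class(es) (converged in 3)
2∈{2}, 3∈{3}

Answer: NOT BISIMILAR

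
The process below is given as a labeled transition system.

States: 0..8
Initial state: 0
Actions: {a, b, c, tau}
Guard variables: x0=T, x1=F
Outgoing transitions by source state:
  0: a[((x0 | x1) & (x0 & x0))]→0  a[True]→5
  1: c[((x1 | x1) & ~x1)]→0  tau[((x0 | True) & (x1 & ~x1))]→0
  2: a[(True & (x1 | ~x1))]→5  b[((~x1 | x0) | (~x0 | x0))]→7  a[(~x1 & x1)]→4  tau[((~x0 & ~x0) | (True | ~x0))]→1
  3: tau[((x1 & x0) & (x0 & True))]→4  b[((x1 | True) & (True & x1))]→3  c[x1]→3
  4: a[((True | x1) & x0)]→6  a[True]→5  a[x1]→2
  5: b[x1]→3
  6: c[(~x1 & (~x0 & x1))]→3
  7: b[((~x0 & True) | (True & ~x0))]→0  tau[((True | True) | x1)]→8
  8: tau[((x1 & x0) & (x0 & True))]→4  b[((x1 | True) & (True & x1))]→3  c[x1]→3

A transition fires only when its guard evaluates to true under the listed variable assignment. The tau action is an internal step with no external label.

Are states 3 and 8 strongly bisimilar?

Refine partition for ~:
  P[0] = {{0,1,2,3,4,5,6,7,8}}
  P[1] = {{0,4},{1,3,5,6,8},{2},{7}}
  P[2] = {{0},{1,3,5,6,8},{2},{4},{7}}
5 equivalence class(es) (converged in 3)
3∈{1,3,5,6,8}, 8∈{1,3,5,6,8}

Answer: BISIMILAR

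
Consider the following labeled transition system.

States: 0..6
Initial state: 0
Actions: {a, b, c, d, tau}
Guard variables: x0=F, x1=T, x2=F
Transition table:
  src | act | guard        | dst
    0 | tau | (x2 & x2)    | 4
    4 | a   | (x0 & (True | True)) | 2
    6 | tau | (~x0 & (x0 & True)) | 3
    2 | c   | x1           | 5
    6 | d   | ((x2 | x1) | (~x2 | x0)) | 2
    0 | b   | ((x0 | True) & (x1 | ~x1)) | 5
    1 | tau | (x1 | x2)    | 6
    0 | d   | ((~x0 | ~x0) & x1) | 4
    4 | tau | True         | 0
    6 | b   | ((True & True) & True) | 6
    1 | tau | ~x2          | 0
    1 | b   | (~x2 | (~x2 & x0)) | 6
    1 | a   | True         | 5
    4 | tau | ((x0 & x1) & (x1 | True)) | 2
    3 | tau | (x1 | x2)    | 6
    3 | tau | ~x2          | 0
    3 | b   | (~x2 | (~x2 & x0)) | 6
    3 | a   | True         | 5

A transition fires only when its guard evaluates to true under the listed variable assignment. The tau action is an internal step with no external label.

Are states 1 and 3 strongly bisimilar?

Compute ~ classes (split until stable):
  round 0: {{0,1,2,3,4,5,6}}
  round 1: {{0,6},{1,3},{2},{4},{5}}
  round 2: {{0},{1,3},{2},{4},{5},{6}}
Fixed point at round 3; 6 class(es).
1∈{1,3}, 3∈{1,3}

Answer: BISIMILAR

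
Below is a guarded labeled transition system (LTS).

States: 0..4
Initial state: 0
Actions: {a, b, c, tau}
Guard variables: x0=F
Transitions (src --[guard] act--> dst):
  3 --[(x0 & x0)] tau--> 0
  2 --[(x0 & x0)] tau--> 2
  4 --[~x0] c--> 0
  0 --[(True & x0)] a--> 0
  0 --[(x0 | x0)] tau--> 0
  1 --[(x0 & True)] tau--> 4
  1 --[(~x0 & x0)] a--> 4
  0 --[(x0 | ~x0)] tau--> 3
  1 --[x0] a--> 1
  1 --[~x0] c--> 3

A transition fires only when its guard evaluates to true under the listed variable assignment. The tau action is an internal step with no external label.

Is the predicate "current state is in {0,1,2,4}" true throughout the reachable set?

Safe = {0,1,2,4}
Reachable = {0,3}
  0: ✓
  3: VIOLATES
counterexample path to 3: tau

Answer: INVARIANT VIOLATED at state 3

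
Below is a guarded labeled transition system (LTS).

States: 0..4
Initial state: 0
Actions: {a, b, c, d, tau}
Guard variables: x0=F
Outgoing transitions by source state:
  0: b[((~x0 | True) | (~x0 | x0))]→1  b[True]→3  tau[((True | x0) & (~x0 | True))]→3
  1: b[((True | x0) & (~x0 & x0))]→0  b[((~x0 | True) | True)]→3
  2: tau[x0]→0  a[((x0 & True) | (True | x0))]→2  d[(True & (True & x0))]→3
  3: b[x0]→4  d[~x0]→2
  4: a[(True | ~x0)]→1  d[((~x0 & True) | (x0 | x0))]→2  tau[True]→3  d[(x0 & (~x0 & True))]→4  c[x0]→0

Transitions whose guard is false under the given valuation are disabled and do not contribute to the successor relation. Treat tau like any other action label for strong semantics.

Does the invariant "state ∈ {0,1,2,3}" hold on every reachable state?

Answer: INVARIANT HOLDS

Working:
Allowed set {0,1,2,3}
Reach set: {0,1,2,3}
  0: safe
  1: safe
  2: safe
  3: safe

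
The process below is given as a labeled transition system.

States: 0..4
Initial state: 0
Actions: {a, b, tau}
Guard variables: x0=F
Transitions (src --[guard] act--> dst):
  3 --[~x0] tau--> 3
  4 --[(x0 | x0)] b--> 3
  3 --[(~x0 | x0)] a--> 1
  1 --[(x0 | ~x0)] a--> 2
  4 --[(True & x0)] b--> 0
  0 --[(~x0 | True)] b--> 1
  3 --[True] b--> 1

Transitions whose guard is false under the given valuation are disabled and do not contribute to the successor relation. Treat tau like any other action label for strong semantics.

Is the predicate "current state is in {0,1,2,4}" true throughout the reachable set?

Safe = {0,1,2,4}
Reachable = {0,1,2}
  0: ok
  1: ok
  2: ok

Answer: INVARIANT HOLDS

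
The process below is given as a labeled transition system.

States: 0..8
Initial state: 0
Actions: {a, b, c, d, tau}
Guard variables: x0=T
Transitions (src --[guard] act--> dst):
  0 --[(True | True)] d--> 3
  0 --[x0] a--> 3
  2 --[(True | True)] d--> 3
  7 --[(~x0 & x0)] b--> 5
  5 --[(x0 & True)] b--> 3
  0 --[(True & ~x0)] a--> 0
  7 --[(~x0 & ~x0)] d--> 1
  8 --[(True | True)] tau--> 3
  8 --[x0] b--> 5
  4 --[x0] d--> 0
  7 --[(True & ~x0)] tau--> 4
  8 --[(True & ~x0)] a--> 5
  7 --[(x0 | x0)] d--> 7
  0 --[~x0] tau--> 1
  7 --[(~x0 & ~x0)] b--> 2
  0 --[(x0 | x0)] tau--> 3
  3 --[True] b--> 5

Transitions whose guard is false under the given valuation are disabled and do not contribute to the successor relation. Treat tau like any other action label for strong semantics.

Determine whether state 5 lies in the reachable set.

10 transition(s) survive guard evaluation.
L0 = {0}
L1 = {3}  now seen {0,3}
L2 = {5}  now seen {0,3,5}
R = {0,3,5}
trace reaching 5: d·b

Answer: REACHABLE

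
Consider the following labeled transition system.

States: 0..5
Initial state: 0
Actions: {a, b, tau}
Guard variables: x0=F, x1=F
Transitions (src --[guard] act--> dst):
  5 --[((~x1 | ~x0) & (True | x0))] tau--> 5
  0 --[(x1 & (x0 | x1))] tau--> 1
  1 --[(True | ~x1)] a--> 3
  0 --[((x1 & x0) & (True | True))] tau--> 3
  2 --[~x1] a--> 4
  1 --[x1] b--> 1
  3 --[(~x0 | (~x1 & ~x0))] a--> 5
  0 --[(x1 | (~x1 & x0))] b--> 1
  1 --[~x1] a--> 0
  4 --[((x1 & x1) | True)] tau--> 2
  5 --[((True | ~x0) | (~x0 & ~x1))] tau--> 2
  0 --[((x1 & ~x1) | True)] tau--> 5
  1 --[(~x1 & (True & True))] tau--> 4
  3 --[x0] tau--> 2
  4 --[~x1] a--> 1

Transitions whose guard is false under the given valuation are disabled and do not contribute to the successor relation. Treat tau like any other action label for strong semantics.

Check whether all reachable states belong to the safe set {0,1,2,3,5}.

Answer: INVARIANT VIOLATED at state 4

Analysis:
Safe = {0,1,2,3,5}
Reachable = {0,1,2,3,4,5}
  0: safe
  1: safe
  2: safe
  3: safe
  4: VIOLATES
  5: safe
reach 4 via tau·tau·a — violates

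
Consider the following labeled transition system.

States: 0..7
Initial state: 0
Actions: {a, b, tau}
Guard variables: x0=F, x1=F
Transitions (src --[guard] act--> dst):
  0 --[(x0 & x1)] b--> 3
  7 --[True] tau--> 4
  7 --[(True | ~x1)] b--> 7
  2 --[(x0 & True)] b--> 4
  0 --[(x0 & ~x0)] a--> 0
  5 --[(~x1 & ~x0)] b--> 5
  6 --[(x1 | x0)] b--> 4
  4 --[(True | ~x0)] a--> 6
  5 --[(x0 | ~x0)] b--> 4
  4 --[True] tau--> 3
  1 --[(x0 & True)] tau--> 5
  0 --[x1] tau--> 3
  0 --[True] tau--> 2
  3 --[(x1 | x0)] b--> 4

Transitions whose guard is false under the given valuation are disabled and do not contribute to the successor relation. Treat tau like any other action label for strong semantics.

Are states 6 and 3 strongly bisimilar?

Answer: BISIMILAR

Trace:
Refine partition for ~:
  π0 = {{0,1,2,3,4,5,6,7}}
  π1 = {{0},{1,2,3,6},{4},{5},{7}}
stable after 2 split(s): 5 block(s)
[6]={1,2,3,6}  [3]={1,2,3,6}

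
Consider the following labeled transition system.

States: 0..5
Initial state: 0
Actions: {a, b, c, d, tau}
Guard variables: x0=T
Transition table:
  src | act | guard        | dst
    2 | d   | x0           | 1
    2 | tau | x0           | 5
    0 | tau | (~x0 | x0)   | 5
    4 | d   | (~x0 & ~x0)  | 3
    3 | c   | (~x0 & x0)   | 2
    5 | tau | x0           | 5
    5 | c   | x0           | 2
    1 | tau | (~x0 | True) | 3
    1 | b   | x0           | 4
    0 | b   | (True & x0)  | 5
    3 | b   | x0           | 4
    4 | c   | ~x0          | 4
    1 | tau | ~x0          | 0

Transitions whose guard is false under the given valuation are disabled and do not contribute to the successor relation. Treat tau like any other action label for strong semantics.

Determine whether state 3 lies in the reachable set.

Guard filter leaves 9 enabled edge(s).
L0 = {0}
L1 = {5}  total {0,5}
L2 = {2}  total {0,2,5}
L3 = {1}  total {0,1,2,5}
L4 = {3,4}  total {0,1,2,3,4,5}
Reach set: {0,1,2,3,4,5}
trace reaching 3: tau·c·d·tau

Answer: REACHABLE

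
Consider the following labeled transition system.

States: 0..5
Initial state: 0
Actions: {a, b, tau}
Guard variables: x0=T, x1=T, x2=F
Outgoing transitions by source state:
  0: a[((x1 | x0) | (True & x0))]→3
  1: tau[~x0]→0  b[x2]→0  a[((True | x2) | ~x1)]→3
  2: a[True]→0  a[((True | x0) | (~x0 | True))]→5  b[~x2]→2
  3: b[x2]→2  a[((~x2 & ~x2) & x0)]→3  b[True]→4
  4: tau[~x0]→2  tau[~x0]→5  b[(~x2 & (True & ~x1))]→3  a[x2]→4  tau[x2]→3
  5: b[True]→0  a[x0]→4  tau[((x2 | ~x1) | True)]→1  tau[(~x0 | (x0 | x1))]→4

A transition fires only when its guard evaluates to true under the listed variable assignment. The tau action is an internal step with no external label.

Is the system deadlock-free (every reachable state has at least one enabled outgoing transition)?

R = {0,3,4}
  0: a→3  [deg 1]
  3: a→3  b→4  [deg 2]
  4: ∅  [STUCK]
witness 4: a·b

Answer: DEADLOCK at state 4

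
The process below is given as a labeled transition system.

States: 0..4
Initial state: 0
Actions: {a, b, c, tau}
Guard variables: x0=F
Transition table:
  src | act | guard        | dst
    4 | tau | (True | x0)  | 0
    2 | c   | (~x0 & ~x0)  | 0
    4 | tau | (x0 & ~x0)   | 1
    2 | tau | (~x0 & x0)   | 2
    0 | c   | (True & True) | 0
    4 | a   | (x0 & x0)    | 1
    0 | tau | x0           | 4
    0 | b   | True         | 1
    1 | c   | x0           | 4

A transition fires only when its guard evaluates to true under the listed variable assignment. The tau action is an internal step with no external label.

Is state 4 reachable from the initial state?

Guard filter leaves 4 enabled edge(s).
Layer 0: {0}
Layer 1: {1}  cumulative {0,1}
Reachable = {0,1}

Answer: UNREACHABLE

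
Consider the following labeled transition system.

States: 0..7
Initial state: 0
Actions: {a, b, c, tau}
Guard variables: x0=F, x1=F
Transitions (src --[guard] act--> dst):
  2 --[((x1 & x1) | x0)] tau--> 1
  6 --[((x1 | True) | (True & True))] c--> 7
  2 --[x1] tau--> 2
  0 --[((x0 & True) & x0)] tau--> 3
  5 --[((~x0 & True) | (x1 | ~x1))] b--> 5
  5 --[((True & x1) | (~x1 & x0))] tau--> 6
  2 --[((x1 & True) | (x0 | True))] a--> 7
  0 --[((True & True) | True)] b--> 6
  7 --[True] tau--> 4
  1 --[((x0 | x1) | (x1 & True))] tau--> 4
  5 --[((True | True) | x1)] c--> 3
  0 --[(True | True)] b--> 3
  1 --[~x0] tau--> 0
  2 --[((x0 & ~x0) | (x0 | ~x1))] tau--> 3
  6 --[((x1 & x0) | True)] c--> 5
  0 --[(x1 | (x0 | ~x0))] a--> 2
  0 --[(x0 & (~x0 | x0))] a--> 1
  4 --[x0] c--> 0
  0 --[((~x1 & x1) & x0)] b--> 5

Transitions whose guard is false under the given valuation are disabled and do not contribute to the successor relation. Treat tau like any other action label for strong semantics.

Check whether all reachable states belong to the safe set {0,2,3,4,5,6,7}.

Answer: INVARIANT HOLDS

Trace:
Safe = {0,2,3,4,5,6,7}
R = {0,2,3,4,5,6,7}
  0: ok
  2: ok
  3: ok
  4: ok
  5: ok
  6: ok
  7: ok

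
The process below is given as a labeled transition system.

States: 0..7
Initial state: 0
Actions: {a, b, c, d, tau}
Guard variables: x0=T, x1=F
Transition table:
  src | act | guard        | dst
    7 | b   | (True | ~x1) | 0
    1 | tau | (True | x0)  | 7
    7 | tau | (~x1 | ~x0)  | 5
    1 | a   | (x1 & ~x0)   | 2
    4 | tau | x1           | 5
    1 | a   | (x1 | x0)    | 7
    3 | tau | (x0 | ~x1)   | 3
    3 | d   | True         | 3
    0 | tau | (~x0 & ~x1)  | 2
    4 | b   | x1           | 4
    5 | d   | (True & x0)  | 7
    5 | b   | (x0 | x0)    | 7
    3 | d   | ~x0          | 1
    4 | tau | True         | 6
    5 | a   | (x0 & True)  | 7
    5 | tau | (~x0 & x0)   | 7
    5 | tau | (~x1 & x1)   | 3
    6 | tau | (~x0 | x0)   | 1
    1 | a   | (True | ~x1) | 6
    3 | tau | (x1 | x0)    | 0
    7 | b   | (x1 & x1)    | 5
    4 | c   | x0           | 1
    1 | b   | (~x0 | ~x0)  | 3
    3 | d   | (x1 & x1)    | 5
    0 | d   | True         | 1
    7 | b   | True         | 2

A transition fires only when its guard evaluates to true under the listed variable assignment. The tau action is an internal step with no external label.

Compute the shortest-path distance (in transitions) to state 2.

Answer: 3

Working:
Layered search for 2:
  L0 = {0}
  L1 = {1}
  L2 = {6,7}
  L3 = {2,5}
depth(2)=3, e.g. d·a·b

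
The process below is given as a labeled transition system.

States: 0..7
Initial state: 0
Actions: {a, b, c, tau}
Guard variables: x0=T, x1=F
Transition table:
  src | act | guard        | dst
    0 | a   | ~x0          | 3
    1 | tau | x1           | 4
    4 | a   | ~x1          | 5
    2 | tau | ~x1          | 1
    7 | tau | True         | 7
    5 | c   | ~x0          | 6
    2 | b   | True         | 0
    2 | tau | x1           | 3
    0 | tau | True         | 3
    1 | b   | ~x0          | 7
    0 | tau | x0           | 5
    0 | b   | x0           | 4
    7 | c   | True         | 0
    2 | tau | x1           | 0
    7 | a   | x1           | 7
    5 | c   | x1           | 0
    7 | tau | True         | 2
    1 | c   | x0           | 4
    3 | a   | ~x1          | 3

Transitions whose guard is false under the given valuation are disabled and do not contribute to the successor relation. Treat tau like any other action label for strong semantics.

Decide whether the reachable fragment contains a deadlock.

R = {0,3,4,5}
  0: b→4  tau→3  tau→5  [3 out]
  3: a→3  [1 out]
  4: a→5  [1 out]
  5: ∅  [deadlock]
trace reaching 5: tau

Answer: DEADLOCK at state 5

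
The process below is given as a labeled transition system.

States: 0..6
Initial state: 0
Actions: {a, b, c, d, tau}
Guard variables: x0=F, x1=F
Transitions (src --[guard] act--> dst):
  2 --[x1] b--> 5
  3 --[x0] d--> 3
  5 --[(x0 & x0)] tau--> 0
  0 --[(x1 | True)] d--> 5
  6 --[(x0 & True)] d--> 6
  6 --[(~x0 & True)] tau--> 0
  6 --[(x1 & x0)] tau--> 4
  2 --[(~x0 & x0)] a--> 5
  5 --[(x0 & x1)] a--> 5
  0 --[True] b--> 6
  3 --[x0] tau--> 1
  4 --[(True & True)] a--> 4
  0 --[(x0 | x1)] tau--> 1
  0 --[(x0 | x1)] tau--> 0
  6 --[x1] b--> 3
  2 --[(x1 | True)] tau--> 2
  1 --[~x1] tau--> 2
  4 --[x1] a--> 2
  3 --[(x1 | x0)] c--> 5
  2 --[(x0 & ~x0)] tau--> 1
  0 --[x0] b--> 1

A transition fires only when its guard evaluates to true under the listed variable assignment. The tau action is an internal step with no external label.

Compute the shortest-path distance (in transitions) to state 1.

Answer: UNREACHABLE

Analysis:
Layered search for 1:
  Layer 0: {0}
  Layer 1: {5,6}
1 never appears.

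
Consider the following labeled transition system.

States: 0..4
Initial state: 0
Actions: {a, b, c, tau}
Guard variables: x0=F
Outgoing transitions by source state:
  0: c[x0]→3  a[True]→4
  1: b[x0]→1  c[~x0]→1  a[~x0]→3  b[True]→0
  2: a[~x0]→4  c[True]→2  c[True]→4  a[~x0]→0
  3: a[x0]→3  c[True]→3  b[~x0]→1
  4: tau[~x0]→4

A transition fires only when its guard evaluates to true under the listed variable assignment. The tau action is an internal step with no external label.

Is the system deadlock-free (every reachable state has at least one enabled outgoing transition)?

Answer: DEADLOCK-FREE

Analysis:
Reach set: {0,4}
  0: a→4  [1 out]
  4: tau→4  [1 out]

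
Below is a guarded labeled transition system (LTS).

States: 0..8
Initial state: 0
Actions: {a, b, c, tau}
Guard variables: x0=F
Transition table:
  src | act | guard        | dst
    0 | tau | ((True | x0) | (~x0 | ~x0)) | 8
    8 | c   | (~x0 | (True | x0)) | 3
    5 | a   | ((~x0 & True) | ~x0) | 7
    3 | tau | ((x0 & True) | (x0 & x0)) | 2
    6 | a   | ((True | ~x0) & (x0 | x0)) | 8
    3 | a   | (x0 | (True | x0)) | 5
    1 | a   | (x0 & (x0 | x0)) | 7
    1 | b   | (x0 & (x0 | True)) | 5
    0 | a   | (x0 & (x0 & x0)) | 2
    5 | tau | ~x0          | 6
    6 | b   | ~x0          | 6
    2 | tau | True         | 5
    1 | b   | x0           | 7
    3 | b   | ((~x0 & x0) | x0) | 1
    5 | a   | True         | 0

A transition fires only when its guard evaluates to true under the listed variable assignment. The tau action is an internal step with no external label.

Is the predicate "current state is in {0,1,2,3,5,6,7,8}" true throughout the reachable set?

Answer: INVARIANT HOLDS

Trace:
Inv-set: {0,1,2,3,5,6,7,8}
R = {0,3,5,6,7,8}
  0: ✓
  3: ✓
  5: ✓
  6: ✓
  7: ✓
  8: ✓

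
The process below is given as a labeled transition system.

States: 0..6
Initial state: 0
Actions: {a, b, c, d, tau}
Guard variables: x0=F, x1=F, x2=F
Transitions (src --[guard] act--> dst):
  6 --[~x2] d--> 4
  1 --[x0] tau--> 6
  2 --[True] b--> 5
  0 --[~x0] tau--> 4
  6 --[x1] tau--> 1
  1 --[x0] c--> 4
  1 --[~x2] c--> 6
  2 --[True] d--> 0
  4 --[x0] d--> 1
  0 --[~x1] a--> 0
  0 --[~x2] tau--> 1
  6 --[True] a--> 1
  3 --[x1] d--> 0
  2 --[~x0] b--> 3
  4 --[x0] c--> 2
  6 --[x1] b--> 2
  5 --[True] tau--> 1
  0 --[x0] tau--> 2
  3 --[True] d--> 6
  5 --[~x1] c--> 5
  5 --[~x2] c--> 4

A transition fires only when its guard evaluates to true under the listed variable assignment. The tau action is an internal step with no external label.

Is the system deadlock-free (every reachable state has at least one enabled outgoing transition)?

Answer: DEADLOCK at state 4

Working:
R = {0,1,4,6}
  0: a→0  tau→1  tau→4  [3 exit(s)]
  1: c→6  [1 exit(s)]
  4: ∅  [STUCK]
  6: a→1  d→4  [2 exit(s)]
Path to 4: tau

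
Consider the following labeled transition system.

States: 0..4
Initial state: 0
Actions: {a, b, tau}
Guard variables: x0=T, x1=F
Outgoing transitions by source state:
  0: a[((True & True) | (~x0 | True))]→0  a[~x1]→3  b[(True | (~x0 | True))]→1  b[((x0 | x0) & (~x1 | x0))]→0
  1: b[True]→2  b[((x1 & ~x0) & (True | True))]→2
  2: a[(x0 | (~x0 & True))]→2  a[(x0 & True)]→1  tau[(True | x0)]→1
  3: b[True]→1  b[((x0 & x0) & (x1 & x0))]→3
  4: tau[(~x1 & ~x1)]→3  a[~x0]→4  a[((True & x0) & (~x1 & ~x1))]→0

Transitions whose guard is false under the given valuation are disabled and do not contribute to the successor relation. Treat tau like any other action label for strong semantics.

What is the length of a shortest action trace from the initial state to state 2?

Layered search for 2:
  Layer 0: {0}
  Layer 1: {1,3}
  Layer 2: {2}
2 enters at depth 2; path b·b

Answer: 2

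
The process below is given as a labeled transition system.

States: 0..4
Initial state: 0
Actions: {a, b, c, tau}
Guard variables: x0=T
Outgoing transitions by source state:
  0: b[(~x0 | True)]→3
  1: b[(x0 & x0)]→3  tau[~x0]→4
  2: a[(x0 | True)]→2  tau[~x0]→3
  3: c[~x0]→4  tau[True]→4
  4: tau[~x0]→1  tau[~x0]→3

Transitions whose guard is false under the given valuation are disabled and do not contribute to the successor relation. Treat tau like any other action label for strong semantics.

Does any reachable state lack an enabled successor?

Reach set: {0,3,4}
  0: b→3  [deg 1]
  3: tau→4  [deg 1]
  4: ∅  [no exit]
witness 4: b·tau

Answer: DEADLOCK at state 4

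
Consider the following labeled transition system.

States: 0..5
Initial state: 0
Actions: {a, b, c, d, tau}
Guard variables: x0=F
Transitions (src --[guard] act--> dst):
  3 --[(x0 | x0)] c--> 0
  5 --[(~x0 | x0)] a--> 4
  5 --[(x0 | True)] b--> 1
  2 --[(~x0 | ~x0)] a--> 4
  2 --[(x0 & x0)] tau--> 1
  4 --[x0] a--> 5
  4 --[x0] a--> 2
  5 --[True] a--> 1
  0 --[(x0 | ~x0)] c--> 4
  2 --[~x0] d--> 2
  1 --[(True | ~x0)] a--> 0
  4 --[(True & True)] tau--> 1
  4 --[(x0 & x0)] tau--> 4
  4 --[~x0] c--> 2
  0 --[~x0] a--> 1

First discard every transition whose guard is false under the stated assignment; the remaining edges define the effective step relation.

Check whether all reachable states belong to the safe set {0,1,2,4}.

Answer: INVARIANT HOLDS

Working:
Inv-set: {0,1,2,4}
Reach set: {0,1,2,4}
  0: ok
  1: ok
  2: ok
  4: ok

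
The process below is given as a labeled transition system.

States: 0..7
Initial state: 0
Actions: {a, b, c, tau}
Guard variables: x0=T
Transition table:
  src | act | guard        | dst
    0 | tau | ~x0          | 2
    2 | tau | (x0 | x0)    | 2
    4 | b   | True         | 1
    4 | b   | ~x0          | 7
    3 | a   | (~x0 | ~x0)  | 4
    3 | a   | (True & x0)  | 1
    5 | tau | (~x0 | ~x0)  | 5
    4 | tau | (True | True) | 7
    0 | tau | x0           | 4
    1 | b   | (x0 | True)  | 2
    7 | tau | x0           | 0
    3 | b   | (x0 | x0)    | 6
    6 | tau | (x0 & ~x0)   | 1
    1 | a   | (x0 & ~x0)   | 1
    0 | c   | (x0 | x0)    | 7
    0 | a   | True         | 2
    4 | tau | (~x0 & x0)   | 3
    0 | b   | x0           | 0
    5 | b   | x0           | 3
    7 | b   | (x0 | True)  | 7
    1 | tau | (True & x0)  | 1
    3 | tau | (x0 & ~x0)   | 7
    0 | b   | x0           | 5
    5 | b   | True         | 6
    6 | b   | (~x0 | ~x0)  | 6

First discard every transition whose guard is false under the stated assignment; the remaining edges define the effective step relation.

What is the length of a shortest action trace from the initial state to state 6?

Breadth-first toward 6:
  Layer 0: {0}
  Layer 1: {2,4,5,7}
  Layer 2: {1,3,6}
first hit 6 at d=2 via b·b

Answer: 2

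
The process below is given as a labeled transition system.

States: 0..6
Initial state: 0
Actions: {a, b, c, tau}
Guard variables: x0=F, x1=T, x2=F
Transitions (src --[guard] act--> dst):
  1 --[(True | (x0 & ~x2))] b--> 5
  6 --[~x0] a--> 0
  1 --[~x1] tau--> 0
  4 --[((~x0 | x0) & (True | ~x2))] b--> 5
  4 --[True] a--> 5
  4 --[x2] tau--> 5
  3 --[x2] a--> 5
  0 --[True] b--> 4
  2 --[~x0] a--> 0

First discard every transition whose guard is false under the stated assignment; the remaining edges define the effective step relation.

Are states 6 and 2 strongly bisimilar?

Answer: BISIMILAR

Analysis:
Compute ~ classes (split until stable):
  round 0: {{0,1,2,3,4,5,6}}
  round 1: {{0,1},{2,6},{3,5},{4}}
  round 2: {{0},{1},{2,6},{3,5},{4}}
stable after 3 split(s): 5 block(s)
class of 6: {2,6}; class of 2: {2,6}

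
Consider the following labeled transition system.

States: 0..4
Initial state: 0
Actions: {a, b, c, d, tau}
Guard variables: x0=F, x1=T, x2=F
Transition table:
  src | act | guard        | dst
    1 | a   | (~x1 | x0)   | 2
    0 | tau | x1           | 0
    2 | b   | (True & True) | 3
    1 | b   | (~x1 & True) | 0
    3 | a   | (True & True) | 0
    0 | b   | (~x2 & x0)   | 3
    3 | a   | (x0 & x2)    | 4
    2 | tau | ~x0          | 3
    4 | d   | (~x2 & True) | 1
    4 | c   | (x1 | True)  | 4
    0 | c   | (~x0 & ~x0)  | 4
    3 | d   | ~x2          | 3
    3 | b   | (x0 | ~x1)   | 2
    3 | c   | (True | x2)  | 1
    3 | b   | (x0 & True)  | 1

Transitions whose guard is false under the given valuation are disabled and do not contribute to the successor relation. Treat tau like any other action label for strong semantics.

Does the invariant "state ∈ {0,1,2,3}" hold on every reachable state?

Answer: INVARIANT VIOLATED at state 4

Analysis:
Inv-set: {0,1,2,3}
R = {0,1,4}
  0: ok
  1: ok
  4: VIOLATES
reach 4 via c — violates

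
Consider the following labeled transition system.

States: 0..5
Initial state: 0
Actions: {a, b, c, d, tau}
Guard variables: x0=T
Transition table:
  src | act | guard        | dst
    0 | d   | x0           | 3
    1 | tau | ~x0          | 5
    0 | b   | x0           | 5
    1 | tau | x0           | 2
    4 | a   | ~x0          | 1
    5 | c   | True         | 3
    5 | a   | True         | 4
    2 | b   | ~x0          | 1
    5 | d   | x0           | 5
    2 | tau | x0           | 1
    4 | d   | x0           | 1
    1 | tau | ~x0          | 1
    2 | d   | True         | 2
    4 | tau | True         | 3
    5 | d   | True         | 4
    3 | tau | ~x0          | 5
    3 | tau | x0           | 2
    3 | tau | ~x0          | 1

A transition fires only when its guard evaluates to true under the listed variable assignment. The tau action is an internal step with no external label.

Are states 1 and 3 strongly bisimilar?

Bisimulation quotient by refinement:
  round 0: {{0,1,2,3,4,5}}
  round 1: {{0},{1,3},{2,4},{5}}
  round 2: {{0},{1,3},{2},{4},{5}}
stable after 3 split(s): 5 block(s)
[1]={1,3}  [3]={1,3}

Answer: BISIMILAR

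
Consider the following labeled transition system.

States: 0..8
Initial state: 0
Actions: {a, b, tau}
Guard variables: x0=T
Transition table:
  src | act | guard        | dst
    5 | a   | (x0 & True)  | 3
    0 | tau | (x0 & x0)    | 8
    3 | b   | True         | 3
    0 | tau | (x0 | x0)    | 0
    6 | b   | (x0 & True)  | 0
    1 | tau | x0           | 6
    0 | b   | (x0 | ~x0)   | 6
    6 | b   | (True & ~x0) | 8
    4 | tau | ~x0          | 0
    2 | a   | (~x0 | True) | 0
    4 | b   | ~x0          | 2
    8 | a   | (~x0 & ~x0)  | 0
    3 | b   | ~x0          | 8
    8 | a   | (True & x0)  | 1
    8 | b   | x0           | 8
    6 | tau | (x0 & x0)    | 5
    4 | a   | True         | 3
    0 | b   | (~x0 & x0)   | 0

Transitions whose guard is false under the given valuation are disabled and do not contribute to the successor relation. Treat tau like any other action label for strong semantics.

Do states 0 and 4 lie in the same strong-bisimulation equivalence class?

Answer: NOT BISIMILAR

Analysis:
Refine partition for ~:
  P[0] = {{0,1,2,3,4,5,6,7,8}}
  P[1] = {{0,6},{1},{2,4,5},{3},{7},{8}}
  P[2] = {{0},{1},{2},{3},{4,5},{6},{7},{8}}
8 equivalence class(es) (converged in 3)
class of 0: {0}; class of 4: {4,5}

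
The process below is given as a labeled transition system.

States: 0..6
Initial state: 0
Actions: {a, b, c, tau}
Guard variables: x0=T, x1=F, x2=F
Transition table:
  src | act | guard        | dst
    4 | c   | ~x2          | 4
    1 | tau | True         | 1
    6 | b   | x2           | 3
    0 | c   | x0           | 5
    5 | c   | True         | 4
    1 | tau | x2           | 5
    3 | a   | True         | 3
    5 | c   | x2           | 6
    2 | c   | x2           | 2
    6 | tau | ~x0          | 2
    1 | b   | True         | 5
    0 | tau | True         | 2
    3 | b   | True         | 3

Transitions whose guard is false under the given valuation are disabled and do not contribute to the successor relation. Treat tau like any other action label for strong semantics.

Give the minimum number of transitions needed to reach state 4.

Answer: 2

Working:
Breadth-first toward 4:
  Layer 0: {0}
  Layer 1: {2,5}
  Layer 2: {4}
depth(4)=2, e.g. c·c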